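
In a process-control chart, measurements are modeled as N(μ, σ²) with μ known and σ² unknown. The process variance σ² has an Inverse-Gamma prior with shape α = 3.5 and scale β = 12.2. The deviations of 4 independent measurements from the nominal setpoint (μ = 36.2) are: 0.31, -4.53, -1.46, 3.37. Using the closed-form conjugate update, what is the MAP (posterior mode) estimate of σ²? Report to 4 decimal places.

With known mean μ and an Inverse-Gamma(α, β) prior on σ², the Normal likelihood is conjugate: posterior is Inv-Gamma(α + n/2, β + Σ(xᵢ−μ)²/2).
Σ(xᵢ−μ)² = (0.31)² + (-4.53)² + (-1.46)² + (3.37)² = 34.1055.
Posterior: Inv-Gamma(3.5 + 4/2, 12.2 + 34.1055/2) = Inv-Gamma(5.50, 29.25275).
Mode = β/(α+1) = 29.25275/6.50 = 4.5004.

4.5004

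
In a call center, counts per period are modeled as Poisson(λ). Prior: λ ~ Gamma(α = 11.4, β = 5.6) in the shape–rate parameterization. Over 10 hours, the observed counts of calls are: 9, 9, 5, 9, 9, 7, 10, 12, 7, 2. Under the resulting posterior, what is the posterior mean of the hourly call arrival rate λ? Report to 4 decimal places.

5.7949

With a Gamma(shape α, rate β) prior, the Poisson likelihood is conjugate: the posterior is Gamma(α + ΣXᵢ, β + n).
Sum of counts S = 79 over n = 10 hours.
Posterior: Gamma(α+S, β+n) = Gamma(11.4+79, 5.6+10) = Gamma(90.4, 15.6).
Posterior mean = α/β = 90.4/15.6 = 5.7949.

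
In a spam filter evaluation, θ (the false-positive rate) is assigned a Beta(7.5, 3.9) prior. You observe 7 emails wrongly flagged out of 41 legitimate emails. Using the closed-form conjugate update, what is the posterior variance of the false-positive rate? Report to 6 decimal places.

The Beta prior is conjugate to a Binomial/Bernoulli likelihood; the update adds successes to α and failures to β.
Posterior: Beta(α+k, β+n−k) = Beta(7.5+7, 3.9+34) = Beta(14.5, 37.9).
Var = αβ/((α+β)²(α+β+1)) = 14.5·37.9/(52.4²·53.4) = 0.003748.

0.003748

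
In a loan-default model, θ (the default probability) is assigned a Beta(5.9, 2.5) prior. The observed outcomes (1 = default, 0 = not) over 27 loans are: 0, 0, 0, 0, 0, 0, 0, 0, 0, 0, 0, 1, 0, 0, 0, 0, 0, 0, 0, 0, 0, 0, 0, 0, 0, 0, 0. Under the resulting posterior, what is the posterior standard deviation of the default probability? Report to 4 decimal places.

0.0657

The Beta prior is conjugate to a Binomial/Bernoulli likelihood; the update adds successes to α and failures to β.
Posterior: Beta(α+k, β+n−k) = Beta(5.9+1, 2.5+26) = Beta(6.9, 28.5).
Var = αβ/((α+β)²(α+β+1)) = 6.9·28.5/(35.4²·36.4) = 0.00431108; SD = √0.00431108 = 0.0657.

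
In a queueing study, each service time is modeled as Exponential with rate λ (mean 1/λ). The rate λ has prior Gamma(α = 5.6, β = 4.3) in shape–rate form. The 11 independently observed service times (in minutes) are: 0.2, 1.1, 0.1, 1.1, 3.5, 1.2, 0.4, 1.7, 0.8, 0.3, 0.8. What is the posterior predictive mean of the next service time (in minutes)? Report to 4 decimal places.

With a Gamma(shape α, rate β) prior on the exponential rate λ, the posterior after n observations with total T = Σxᵢ is Gamma(α+n, β+T).
Sum of observations T = 11.2 minutes; n = 11.
Posterior: Gamma(5.6+11, 4.3+11.2) = Gamma(16.6, 15.5).
The predictive distribution for the next observation is Lomax; its mean is β/(α−1) = 15.5/15.6 = 0.9936.

0.9936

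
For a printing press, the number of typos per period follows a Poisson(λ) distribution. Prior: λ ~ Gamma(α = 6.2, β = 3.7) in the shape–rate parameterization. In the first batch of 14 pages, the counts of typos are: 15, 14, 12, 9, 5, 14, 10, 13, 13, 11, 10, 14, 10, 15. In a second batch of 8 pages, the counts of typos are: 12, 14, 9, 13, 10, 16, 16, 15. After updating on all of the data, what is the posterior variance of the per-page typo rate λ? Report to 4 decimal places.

With a Gamma(shape α, rate β) prior, the Poisson likelihood is conjugate: the posterior is Gamma(α + ΣXᵢ, β + n).
Batch 1: sum of counts S = 165 over n = 14 pages.
After batch 1: Gamma(α+S, β+n) = Gamma(6.2+165, 3.7+14) = Gamma(171.2, 17.7).
Batch 2: sum of counts S = 105 over n = 8 pages.
After batch 2: Gamma(α+S, β+n) = Gamma(171.2+105, 17.7+8) = Gamma(276.2, 25.7).
Var = α/β² = 276.2/25.7² = 0.4182.

0.4182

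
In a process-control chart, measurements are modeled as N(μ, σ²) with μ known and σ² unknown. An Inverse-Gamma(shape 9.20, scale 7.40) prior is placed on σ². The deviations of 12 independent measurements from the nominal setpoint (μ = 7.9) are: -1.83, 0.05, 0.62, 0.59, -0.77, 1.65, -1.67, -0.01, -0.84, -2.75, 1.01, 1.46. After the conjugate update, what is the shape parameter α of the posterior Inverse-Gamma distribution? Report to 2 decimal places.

With known mean μ and an Inverse-Gamma(α, β) prior on σ², the Normal likelihood is conjugate: posterior is Inv-Gamma(α + n/2, β + Σ(xᵢ−μ)²/2).
Σ(xᵢ−μ)² = (-1.83)² + (0.05)² + (0.62)² + (0.59)² + (-0.77)² + (1.65)² + (-1.67)² + (-0.01)² + (-0.84)² + (-2.75)² + (1.01)² + (1.46)² = 21.6081.
Posterior: Inv-Gamma(9.20 + 12/2, 7.40 + 21.6081/2) = Inv-Gamma(15.20, 18.20405).
Posterior α = 15.20.

15.20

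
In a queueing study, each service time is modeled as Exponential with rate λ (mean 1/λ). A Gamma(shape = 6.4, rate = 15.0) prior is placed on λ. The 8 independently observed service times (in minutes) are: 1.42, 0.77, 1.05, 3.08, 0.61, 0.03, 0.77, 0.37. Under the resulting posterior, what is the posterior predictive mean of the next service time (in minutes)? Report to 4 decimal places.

1.7239

With a Gamma(shape α, rate β) prior on the exponential rate λ, the posterior after n observations with total T = Σxᵢ is Gamma(α+n, β+T).
Sum of observations T = 8.10 minutes; n = 8.
Posterior: Gamma(6.4+8, 15.0+8.10) = Gamma(14.4, 23.10).
The predictive distribution for the next observation is Lomax; its mean is β/(α−1) = 23.10/13.4 = 1.7239.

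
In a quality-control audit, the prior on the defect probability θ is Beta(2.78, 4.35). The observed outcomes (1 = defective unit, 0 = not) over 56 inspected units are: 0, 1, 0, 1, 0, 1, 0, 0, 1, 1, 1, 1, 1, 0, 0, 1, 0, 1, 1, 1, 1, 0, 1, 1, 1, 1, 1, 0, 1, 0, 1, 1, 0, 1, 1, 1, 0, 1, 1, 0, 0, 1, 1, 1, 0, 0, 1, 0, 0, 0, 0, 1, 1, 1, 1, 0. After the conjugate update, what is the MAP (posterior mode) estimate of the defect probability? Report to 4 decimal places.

The Beta prior is conjugate to a Binomial/Bernoulli likelihood; the update adds successes to α and failures to β.
Posterior: Beta(α+k, β+n−k) = Beta(2.78+34, 4.35+22) = Beta(36.78, 26.35).
Mode of Beta(a,b) for a,b>1 is (a−1)/(a+b−2) = 35.78/61.13 = 0.5853.

0.5853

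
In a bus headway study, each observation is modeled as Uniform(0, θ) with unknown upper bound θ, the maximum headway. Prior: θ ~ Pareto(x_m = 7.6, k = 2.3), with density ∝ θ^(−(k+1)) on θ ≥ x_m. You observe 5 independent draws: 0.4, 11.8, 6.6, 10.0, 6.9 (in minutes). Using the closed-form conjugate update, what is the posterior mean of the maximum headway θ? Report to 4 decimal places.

13.6730

A Pareto(scale x_m, shape k) prior on the upper bound θ of Uniform(0, θ) is conjugate: posterior is Pareto(max(x_m, max xᵢ), k + n).
Sample maximum = 11.8; prior scale x_m = 7.6 → posterior scale = max = 11.8.
Posterior shape = 2.3 + 5 = 7.3.
E[θ|data] = k·x_m/(k−1) = 7.3·11.8/6.3 = 13.6730.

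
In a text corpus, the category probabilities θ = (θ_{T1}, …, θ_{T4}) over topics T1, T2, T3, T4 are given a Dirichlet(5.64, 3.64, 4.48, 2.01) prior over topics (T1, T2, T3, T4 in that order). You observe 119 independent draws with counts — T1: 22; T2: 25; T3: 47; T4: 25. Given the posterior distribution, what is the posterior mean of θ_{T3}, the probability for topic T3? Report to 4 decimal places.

0.3820

The Dirichlet prior is conjugate to the Multinomial likelihood: each posterior αⱼ = prior αⱼ + observed count nⱼ.
Posterior concentration: (27.64, 28.64, 51.48, 27.01), total = 134.77.
E[θ_{T3}|data] = α_{T3}/Σα = 51.48/134.77 = 0.3820.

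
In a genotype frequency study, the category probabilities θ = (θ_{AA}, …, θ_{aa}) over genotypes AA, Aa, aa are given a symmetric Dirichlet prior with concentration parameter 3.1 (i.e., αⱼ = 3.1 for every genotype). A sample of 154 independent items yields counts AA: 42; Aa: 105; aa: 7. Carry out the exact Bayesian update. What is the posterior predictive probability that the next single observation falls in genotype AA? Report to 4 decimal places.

0.2762

The Dirichlet prior is conjugate to the Multinomial likelihood: each posterior αⱼ = prior αⱼ + observed count nⱼ.
Posterior concentration: (45.1, 108.1, 10.1), total = 163.3.
P(next = AA | data) = α_{AA}/Σα = 0.2762.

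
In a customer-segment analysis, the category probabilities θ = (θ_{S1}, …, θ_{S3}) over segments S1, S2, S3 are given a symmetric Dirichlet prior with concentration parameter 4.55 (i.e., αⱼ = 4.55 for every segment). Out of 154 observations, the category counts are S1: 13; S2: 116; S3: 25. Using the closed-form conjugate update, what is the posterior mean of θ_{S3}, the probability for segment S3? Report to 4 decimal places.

The Dirichlet prior is conjugate to the Multinomial likelihood: each posterior αⱼ = prior αⱼ + observed count nⱼ.
Posterior concentration: (17.55, 120.55, 29.55), total = 167.65.
E[θ_{S3}|data] = α_{S3}/Σα = 29.55/167.65 = 0.1763.

0.1763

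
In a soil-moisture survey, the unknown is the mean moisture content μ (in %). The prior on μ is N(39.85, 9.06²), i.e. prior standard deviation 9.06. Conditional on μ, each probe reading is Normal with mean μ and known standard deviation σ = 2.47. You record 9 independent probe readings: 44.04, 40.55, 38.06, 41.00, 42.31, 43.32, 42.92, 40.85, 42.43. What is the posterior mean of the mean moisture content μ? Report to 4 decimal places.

For Normal data with known variance σ², a Normal(μ₀, σ₀²) prior on μ is conjugate. Posterior precision = 1/σ₀² + n/σ²; posterior mean is the precision-weighted average of μ₀ and x̄.
Σxᵢ = 44.04 + 40.55 + 38.06 + 41.00 + 42.31 + 43.32 + 42.92 + 40.85 + 42.43 = 375.48, so n·x̄ = 375.48.
σ₀² = 9.06² = 82.0836, σ² = 2.47² = 6.1009; σ² + n·σ₀² = 6.1009 + 9·82.0836 = 744.8533.
Posterior mean = (μ₀/σ₀² + n·x̄/σ²)/(1/σ₀² + n/σ²) = (σ²·μ₀ + σ₀²·n·x̄)/(σ² + n·σ₀²) = (6.1009·39.85 + 82.0836·375.48)/744.8533 = 31063.870993/744.8533 = 41.7047.

41.7047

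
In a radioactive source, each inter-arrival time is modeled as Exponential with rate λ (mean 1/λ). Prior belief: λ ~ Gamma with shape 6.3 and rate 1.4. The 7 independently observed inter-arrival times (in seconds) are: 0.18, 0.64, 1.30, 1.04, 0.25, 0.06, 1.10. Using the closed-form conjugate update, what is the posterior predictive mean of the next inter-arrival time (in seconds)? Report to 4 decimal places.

With a Gamma(shape α, rate β) prior on the exponential rate λ, the posterior after n observations with total T = Σxᵢ is Gamma(α+n, β+T).
Sum of observations T = 4.57 seconds; n = 7.
Posterior: Gamma(6.3+7, 1.4+4.57) = Gamma(13.3, 5.97).
The predictive distribution for the next observation is Lomax; its mean is β/(α−1) = 5.97/12.3 = 0.4854.

0.4854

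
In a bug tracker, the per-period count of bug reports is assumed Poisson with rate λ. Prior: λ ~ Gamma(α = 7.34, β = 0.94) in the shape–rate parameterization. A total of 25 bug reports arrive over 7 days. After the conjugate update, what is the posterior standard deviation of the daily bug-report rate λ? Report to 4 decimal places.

0.7162

With a Gamma(shape α, rate β) prior, the Poisson likelihood is conjugate: the posterior is Gamma(α + ΣXᵢ, β + n).
Posterior: Gamma(α+S, β+n) = Gamma(7.34+25, 0.94+7) = Gamma(32.34, 7.94).
SD = √α/β = √32.34/7.94 = 0.7162.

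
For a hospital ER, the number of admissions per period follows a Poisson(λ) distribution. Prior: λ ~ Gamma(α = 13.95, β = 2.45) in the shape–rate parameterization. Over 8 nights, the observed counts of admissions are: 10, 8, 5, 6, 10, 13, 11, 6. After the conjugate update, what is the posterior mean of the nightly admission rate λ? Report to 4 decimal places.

7.9378

With a Gamma(shape α, rate β) prior, the Poisson likelihood is conjugate: the posterior is Gamma(α + ΣXᵢ, β + n).
Sum of counts S = 69 over n = 8 nights.
Posterior: Gamma(α+S, β+n) = Gamma(13.95+69, 2.45+8) = Gamma(82.95, 10.45).
Posterior mean = α/β = 82.95/10.45 = 7.9378.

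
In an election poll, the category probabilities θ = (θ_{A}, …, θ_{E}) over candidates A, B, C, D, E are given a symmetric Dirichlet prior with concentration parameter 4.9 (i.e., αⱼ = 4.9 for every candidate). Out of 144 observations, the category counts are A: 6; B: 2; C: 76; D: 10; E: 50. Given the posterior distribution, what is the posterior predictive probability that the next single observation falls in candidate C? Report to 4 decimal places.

0.4801

The Dirichlet prior is conjugate to the Multinomial likelihood: each posterior αⱼ = prior αⱼ + observed count nⱼ.
Posterior concentration: (10.9, 6.9, 80.9, 14.9, 54.9), total = 168.5.
P(next = C | data) = α_{C}/Σα = 0.4801.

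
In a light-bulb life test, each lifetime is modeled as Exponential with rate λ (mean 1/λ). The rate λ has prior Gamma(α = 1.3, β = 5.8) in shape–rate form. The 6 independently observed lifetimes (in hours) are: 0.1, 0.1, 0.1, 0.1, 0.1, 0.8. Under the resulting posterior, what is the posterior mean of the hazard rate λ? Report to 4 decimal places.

With a Gamma(shape α, rate β) prior on the exponential rate λ, the posterior after n observations with total T = Σxᵢ is Gamma(α+n, β+T).
Sum of observations T = 1.3 hours; n = 6.
Posterior: Gamma(1.3+6, 5.8+1.3) = Gamma(7.3, 7.1).
Posterior mean of λ = α/β = 7.3/7.1 = 1.0282.

1.0282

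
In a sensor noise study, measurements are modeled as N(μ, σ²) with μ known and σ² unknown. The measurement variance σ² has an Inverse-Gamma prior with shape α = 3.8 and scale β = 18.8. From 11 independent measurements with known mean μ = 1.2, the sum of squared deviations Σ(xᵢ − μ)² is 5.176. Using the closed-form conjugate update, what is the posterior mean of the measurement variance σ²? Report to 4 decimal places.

With known mean μ and an Inverse-Gamma(α, β) prior on σ², the Normal likelihood is conjugate: posterior is Inv-Gamma(α + n/2, β + Σ(xᵢ−μ)²/2).
Posterior: Inv-Gamma(3.8 + 11/2, 18.8 + 5.176/2) = Inv-Gamma(9.30, 21.3880).
E[σ²|data] = β/(α−1) = 21.3880/8.30 = 2.5769.

2.5769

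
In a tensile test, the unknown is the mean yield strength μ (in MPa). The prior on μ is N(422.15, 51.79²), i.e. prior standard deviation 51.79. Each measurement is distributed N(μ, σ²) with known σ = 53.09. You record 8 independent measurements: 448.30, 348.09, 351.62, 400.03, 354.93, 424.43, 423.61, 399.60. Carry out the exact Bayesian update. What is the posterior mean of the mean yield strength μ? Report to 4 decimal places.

397.1147

For Normal data with known variance σ², a Normal(μ₀, σ₀²) prior on μ is conjugate. Posterior precision = 1/σ₀² + n/σ²; posterior mean is the precision-weighted average of μ₀ and x̄.
Σxᵢ = 448.30 + 348.09 + 351.62 + 400.03 + 354.93 + 424.43 + 423.61 + 399.60 = 3150.61, so n·x̄ = 3150.61.
σ₀² = 51.79² = 2682.2041, σ² = 53.09² = 2818.5481; σ² + n·σ₀² = 2818.5481 + 8·2682.2041 = 24276.1809.
Posterior mean = (μ₀/σ₀² + n·x̄/σ²)/(1/σ₀² + n/σ²) = (σ²·μ₀ + σ₀²·n·x̄)/(σ² + n·σ₀²) = (2818.5481·422.15 + 2682.2041·3150.61)/24276.1809 = 9640429.139916/24276.1809 = 397.1147.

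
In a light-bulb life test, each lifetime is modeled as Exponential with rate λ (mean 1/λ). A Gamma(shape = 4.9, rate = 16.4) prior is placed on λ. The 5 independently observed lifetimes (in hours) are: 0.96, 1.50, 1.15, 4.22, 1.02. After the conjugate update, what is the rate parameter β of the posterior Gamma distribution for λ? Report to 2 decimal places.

25.25

With a Gamma(shape α, rate β) prior on the exponential rate λ, the posterior after n observations with total T = Σxᵢ is Gamma(α+n, β+T).
Sum of observations T = 8.85 hours; n = 5.
Posterior: Gamma(4.9+5, 16.4+8.85) = Gamma(9.9, 25.25).
Posterior β = 25.25.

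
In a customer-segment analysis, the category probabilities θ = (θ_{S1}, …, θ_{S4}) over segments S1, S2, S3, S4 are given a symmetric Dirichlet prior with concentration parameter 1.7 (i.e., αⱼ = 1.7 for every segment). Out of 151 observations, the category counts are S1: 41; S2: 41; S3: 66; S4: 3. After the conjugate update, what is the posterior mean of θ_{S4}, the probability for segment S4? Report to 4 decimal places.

0.0298

The Dirichlet prior is conjugate to the Multinomial likelihood: each posterior αⱼ = prior αⱼ + observed count nⱼ.
Posterior concentration: (42.7, 42.7, 67.7, 4.7), total = 157.8.
E[θ_{S4}|data] = α_{S4}/Σα = 4.7/157.8 = 0.0298.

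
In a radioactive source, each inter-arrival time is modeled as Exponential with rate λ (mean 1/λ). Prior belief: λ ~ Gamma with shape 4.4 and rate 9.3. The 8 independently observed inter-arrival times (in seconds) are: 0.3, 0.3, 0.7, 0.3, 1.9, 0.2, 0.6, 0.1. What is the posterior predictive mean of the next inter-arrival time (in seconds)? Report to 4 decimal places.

With a Gamma(shape α, rate β) prior on the exponential rate λ, the posterior after n observations with total T = Σxᵢ is Gamma(α+n, β+T).
Sum of observations T = 4.4 seconds; n = 8.
Posterior: Gamma(4.4+8, 9.3+4.4) = Gamma(12.4, 13.7).
The predictive distribution for the next observation is Lomax; its mean is β/(α−1) = 13.7/11.4 = 1.2018.

1.2018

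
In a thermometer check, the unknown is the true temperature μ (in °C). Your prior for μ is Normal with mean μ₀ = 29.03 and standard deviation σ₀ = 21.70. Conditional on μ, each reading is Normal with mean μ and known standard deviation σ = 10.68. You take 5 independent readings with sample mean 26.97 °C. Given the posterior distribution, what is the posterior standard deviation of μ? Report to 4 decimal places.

For Normal data with known variance σ², a Normal(μ₀, σ₀²) prior on μ is conjugate. Posterior precision = 1/σ₀² + n/σ²; posterior mean is the precision-weighted average of μ₀ and x̄.
σ₀² = 21.70² = 470.89, σ² = 10.68² = 114.0624; σ² + n·σ₀² = 114.0624 + 5·470.89 = 2468.5124.
Posterior precision = 1/σ₀² + n/σ² = 1/470.89 + 5/114.0624 = (σ² + n·σ₀²)/(σ₀²σ²) = 2468.5124/(470.89·114.0624); posterior variance σₙ² = σ₀²σ²/(σ² + n·σ₀²) = 470.89·114.0624/2468.5124 = 21.758385.
Posterior SD = √σₙ² = √(470.89·114.0624/2468.5124) = 4.6646.

4.6646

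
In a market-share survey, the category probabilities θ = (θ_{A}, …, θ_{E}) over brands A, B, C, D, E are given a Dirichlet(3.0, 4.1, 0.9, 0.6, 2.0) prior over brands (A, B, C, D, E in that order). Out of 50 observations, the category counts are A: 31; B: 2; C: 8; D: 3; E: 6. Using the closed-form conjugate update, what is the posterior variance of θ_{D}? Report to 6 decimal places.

0.000907

The Dirichlet prior is conjugate to the Multinomial likelihood: each posterior αⱼ = prior αⱼ + observed count nⱼ.
Posterior concentration: (34.0, 6.1, 8.9, 3.6, 8.0), total = 60.6.
Var[θ_j] = α_j(Σα−α_j)/((Σα)²(Σα+1)) = 3.6·57.0/(60.6²·61.6) = 0.000907.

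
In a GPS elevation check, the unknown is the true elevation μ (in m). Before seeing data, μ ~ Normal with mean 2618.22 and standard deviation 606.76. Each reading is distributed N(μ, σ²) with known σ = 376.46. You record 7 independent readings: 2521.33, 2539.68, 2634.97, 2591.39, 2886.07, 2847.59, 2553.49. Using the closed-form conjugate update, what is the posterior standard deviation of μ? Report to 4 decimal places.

For Normal data with known variance σ², a Normal(μ₀, σ₀²) prior on μ is conjugate. Posterior precision = 1/σ₀² + n/σ²; posterior mean is the precision-weighted average of μ₀ and x̄.
σ₀² = 606.76² = 368157.6976, σ² = 376.46² = 141722.1316; σ² + n·σ₀² = 141722.1316 + 7·368157.6976 = 2718826.0148.
Posterior precision = 1/σ₀² + n/σ² = 1/368157.6976 + 7/141722.1316 = (σ² + n·σ₀²)/(σ₀²σ²) = 2718826.0148/(368157.6976·141722.1316); posterior variance σₙ² = σ₀²σ²/(σ² + n·σ₀²) = 368157.6976·141722.1316/2718826.0148 = 19190.670306.
Posterior SD = √σₙ² = √(368157.6976·141722.1316/2718826.0148) = 138.5304.

138.5304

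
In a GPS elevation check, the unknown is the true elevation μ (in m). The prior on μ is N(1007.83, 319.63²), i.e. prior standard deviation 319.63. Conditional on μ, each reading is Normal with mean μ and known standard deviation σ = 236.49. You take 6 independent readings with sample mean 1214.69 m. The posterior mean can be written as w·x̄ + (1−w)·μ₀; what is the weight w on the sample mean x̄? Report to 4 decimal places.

0.9164

For Normal data with known variance σ², a Normal(μ₀, σ₀²) prior on μ is conjugate. Posterior precision = 1/σ₀² + n/σ²; posterior mean is the precision-weighted average of μ₀ and x̄.
σ₀² = 319.63² = 102163.3369, σ² = 236.49² = 55927.5201. Prior precision 1/σ₀² = 1/102163.3369; data precision n/σ² = 6/55927.5201.
w = (n/σ²)/(1/σ₀² + n/σ²) = n·σ₀²/(σ² + n·σ₀²) = 6·102163.3369/(55927.5201 + 6·102163.3369) = 612980.0214/668907.5415 = 0.9164.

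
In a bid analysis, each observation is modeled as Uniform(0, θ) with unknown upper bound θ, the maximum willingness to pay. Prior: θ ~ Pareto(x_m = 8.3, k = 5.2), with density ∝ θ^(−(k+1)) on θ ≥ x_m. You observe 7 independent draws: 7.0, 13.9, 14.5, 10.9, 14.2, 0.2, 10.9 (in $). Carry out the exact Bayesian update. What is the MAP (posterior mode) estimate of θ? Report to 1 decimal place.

14.5

A Pareto(scale x_m, shape k) prior on the upper bound θ of Uniform(0, θ) is conjugate: posterior is Pareto(max(x_m, max xᵢ), k + n).
Sample maximum = 14.5; prior scale x_m = 8.3 → posterior scale = max = 14.5.
Posterior shape = 5.2 + 7 = 12.2.
The Pareto density is decreasing on [x_m, ∞), so the mode is x_m = 14.5.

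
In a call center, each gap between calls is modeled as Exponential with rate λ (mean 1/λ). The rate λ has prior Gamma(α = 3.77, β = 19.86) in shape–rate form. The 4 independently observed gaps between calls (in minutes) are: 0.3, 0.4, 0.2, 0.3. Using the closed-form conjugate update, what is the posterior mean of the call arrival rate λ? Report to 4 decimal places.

0.3689

With a Gamma(shape α, rate β) prior on the exponential rate λ, the posterior after n observations with total T = Σxᵢ is Gamma(α+n, β+T).
Sum of observations T = 1.2 minutes; n = 4.
Posterior: Gamma(3.77+4, 19.86+1.2) = Gamma(7.77, 21.06).
Posterior mean of λ = α/β = 7.77/21.06 = 0.3689.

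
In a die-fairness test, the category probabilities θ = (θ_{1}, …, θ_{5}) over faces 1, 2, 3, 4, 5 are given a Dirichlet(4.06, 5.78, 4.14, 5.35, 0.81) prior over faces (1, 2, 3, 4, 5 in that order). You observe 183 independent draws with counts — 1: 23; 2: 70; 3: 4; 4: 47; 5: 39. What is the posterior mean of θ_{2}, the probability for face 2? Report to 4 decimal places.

The Dirichlet prior is conjugate to the Multinomial likelihood: each posterior αⱼ = prior αⱼ + observed count nⱼ.
Posterior concentration: (27.06, 75.78, 8.14, 52.35, 39.81), total = 203.14.
E[θ_{2}|data] = α_{2}/Σα = 75.78/203.14 = 0.3730.

0.3730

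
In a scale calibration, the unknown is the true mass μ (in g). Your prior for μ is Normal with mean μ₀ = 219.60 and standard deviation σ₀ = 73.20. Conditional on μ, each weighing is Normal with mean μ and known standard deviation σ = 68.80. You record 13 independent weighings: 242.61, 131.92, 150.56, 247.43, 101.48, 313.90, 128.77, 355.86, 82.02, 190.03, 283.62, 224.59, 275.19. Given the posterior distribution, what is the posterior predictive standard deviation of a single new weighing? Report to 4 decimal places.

For Normal data with known variance σ², a Normal(μ₀, σ₀²) prior on μ is conjugate. Posterior precision = 1/σ₀² + n/σ²; posterior mean is the precision-weighted average of μ₀ and x̄.
σ₀² = 73.20² = 5358.24, σ² = 68.80² = 4733.44; σ² + n·σ₀² = 4733.44 + 13·5358.24 = 74390.56.
Posterior precision = 1/σ₀² + n/σ² = 1/5358.24 + 13/4733.44 = (σ² + n·σ₀²)/(σ₀²σ²) = 74390.56/(5358.24·4733.44); posterior variance σₙ² = σ₀²σ²/(σ² + n·σ₀²) = 5358.24·4733.44/74390.56 = 340.942554.
Predictive variance for one new observation = σₙ² + σ² = 5358.24·4733.44/74390.56 + 4733.44 = σ²·(σ₀² + 74390.56)/74390.56 = 4733.44·79748.8/74390.56 = 5074.382554; SD = √(4733.44·79748.8/74390.56) = 71.2347.

71.2347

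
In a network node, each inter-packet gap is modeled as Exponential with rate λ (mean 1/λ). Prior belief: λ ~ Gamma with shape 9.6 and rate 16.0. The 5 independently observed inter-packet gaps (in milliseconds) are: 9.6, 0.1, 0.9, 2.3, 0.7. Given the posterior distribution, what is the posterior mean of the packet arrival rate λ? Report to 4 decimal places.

0.4932

With a Gamma(shape α, rate β) prior on the exponential rate λ, the posterior after n observations with total T = Σxᵢ is Gamma(α+n, β+T).
Sum of observations T = 13.6 milliseconds; n = 5.
Posterior: Gamma(9.6+5, 16.0+13.6) = Gamma(14.6, 29.6).
Posterior mean of λ = α/β = 14.6/29.6 = 0.4932.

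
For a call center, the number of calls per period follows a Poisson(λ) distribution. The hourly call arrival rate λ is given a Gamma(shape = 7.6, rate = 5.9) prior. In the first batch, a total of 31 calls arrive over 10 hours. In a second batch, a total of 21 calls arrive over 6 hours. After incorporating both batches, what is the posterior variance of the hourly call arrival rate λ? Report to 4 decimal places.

0.1243

With a Gamma(shape α, rate β) prior, the Poisson likelihood is conjugate: the posterior is Gamma(α + ΣXᵢ, β + n).
After batch 1: Gamma(α+S, β+n) = Gamma(7.6+31, 5.9+10) = Gamma(38.6, 15.9).
After batch 2: Gamma(α+S, β+n) = Gamma(38.6+21, 15.9+6) = Gamma(59.6, 21.9).
Var = α/β² = 59.6/21.9² = 0.1243.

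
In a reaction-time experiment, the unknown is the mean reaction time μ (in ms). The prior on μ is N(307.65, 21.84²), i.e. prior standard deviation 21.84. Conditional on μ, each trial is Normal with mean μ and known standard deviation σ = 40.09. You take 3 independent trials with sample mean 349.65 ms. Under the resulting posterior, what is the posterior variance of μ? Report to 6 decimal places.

252.328345

For Normal data with known variance σ², a Normal(μ₀, σ₀²) prior on μ is conjugate. Posterior precision = 1/σ₀² + n/σ²; posterior mean is the precision-weighted average of μ₀ and x̄.
σ₀² = 21.84² = 476.9856, σ² = 40.09² = 1607.2081; σ² + n·σ₀² = 1607.2081 + 3·476.9856 = 3038.1649.
Posterior precision = 1/σ₀² + n/σ² = 1/476.9856 + 3/1607.2081 = (σ² + n·σ₀²)/(σ₀²σ²) = 3038.1649/(476.9856·1607.2081); posterior variance σₙ² = σ₀²σ²/(σ² + n·σ₀²) = 476.9856·1607.2081/3038.1649 = 252.328345.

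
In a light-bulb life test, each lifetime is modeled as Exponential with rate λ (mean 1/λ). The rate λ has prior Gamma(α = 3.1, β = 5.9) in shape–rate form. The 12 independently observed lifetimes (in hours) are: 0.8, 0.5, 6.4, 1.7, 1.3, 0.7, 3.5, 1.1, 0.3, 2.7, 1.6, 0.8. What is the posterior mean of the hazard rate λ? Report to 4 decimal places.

0.5531

With a Gamma(shape α, rate β) prior on the exponential rate λ, the posterior after n observations with total T = Σxᵢ is Gamma(α+n, β+T).
Sum of observations T = 21.4 hours; n = 12.
Posterior: Gamma(3.1+12, 5.9+21.4) = Gamma(15.1, 27.3).
Posterior mean of λ = α/β = 15.1/27.3 = 0.5531.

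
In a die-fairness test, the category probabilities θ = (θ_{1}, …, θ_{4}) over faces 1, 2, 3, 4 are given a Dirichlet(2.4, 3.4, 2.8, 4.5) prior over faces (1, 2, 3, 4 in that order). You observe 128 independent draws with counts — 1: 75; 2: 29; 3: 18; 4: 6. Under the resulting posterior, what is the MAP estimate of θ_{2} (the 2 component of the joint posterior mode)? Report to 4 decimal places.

0.2290

The Dirichlet prior is conjugate to the Multinomial likelihood: each posterior αⱼ = prior αⱼ + observed count nⱼ.
Posterior concentration: (77.4, 32.4, 20.8, 10.5), total = 141.1.
Joint mode component: (α_{2}−1)/(Σα−K) = 31.4/137.1 = 0.2290.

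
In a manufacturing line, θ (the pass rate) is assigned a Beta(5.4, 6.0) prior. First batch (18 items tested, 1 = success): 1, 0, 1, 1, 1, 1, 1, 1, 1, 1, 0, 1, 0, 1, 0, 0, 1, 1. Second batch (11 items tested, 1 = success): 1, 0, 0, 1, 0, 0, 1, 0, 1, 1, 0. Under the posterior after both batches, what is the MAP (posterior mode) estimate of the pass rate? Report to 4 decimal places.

0.5833

The Beta prior is conjugate to a Binomial/Bernoulli likelihood; the update adds successes to α and failures to β.
After batch 1: Beta(5.4+13, 6.0+5) = Beta(18.4, 11.0).
After batch 2: Beta(18.4+5, 11.0+6) = Beta(23.4, 17.0).
Mode of Beta(a,b) for a,b>1 is (a−1)/(a+b−2) = 22.4/38.4 = 0.5833.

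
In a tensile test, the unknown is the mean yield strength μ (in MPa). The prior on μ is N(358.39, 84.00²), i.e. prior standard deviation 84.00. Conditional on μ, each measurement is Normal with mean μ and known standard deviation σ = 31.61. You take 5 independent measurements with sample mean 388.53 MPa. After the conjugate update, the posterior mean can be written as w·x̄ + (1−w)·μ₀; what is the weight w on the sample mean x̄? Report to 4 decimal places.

For Normal data with known variance σ², a Normal(μ₀, σ₀²) prior on μ is conjugate. Posterior precision = 1/σ₀² + n/σ²; posterior mean is the precision-weighted average of μ₀ and x̄.
σ₀² = 84.00² = 7056, σ² = 31.61² = 999.1921. Prior precision 1/σ₀² = 1/7056; data precision n/σ² = 5/999.1921.
w = (n/σ²)/(1/σ₀² + n/σ²) = n·σ₀²/(σ² + n·σ₀²) = 5·7056/(999.1921 + 5·7056) = 35280/36279.1921 = 0.9725.

0.9725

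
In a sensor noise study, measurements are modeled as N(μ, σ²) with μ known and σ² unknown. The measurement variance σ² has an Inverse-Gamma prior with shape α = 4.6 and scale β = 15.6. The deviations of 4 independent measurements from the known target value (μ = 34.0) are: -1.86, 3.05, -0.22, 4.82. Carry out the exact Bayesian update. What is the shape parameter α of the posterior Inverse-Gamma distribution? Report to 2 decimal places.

6.60

With known mean μ and an Inverse-Gamma(α, β) prior on σ², the Normal likelihood is conjugate: posterior is Inv-Gamma(α + n/2, β + Σ(xᵢ−μ)²/2).
Σ(xᵢ−μ)² = (-1.86)² + (3.05)² + (-0.22)² + (4.82)² = 36.0429.
Posterior: Inv-Gamma(4.6 + 4/2, 15.6 + 36.0429/2) = Inv-Gamma(6.60, 33.62145).
Posterior α = 6.60.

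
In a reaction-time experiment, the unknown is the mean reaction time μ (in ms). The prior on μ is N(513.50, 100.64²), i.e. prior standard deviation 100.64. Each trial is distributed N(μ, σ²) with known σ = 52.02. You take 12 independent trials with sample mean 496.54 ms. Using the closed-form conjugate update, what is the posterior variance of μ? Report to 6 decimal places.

220.595199

For Normal data with known variance σ², a Normal(μ₀, σ₀²) prior on μ is conjugate. Posterior precision = 1/σ₀² + n/σ²; posterior mean is the precision-weighted average of μ₀ and x̄.
σ₀² = 100.64² = 10128.4096, σ² = 52.02² = 2706.0804; σ² + n·σ₀² = 2706.0804 + 12·10128.4096 = 124246.9956.
Posterior precision = 1/σ₀² + n/σ² = 1/10128.4096 + 12/2706.0804 = (σ² + n·σ₀²)/(σ₀²σ²) = 124246.9956/(10128.4096·2706.0804); posterior variance σₙ² = σ₀²σ²/(σ² + n·σ₀²) = 10128.4096·2706.0804/124246.9956 = 220.595199.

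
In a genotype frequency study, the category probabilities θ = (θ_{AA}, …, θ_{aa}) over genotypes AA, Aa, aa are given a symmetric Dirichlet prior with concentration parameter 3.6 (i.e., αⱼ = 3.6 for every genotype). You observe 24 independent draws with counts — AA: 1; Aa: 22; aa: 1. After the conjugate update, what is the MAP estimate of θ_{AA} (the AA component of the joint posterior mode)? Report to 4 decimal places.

The Dirichlet prior is conjugate to the Multinomial likelihood: each posterior αⱼ = prior αⱼ + observed count nⱼ.
Posterior concentration: (4.6, 25.6, 4.6), total = 34.8.
Joint mode component: (α_{AA}−1)/(Σα−K) = 3.6/31.8 = 0.1132.

0.1132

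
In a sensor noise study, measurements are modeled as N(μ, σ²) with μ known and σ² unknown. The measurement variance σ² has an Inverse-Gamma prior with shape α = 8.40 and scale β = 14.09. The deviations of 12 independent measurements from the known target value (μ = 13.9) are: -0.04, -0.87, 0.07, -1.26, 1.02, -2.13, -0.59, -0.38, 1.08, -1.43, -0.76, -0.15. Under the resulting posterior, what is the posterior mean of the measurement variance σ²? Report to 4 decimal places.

With known mean μ and an Inverse-Gamma(α, β) prior on σ², the Normal likelihood is conjugate: posterior is Inv-Gamma(α + n/2, β + Σ(xᵢ−μ)²/2).
Σ(xᵢ−μ)² = (-0.04)² + (-0.87)² + (0.07)² + (-1.26)² + (1.02)² + (-2.13)² + (-0.59)² + (-0.38)² + (1.08)² + (-1.43)² + (-0.76)² + (-0.15)² = 12.2322.
Posterior: Inv-Gamma(8.40 + 12/2, 14.09 + 12.2322/2) = Inv-Gamma(14.40, 20.20610).
E[σ²|data] = β/(α−1) = 20.20610/13.40 = 1.5079.

1.5079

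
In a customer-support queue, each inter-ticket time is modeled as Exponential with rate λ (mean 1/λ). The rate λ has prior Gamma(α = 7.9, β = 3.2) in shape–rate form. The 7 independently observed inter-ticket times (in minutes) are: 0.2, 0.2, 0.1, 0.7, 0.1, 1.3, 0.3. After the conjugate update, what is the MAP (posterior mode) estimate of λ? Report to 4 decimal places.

2.2787

With a Gamma(shape α, rate β) prior on the exponential rate λ, the posterior after n observations with total T = Σxᵢ is Gamma(α+n, β+T).
Sum of observations T = 2.9 minutes; n = 7.
Posterior: Gamma(7.9+7, 3.2+2.9) = Gamma(14.9, 6.1).
Mode = (α−1)/β = 2.2787.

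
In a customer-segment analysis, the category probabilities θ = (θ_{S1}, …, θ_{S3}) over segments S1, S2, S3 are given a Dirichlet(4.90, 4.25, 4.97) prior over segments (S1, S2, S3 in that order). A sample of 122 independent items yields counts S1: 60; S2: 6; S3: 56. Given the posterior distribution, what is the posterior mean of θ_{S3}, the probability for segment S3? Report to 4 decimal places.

0.4479

The Dirichlet prior is conjugate to the Multinomial likelihood: each posterior αⱼ = prior αⱼ + observed count nⱼ.
Posterior concentration: (64.90, 10.25, 60.97), total = 136.12.
E[θ_{S3}|data] = α_{S3}/Σα = 60.97/136.12 = 0.4479.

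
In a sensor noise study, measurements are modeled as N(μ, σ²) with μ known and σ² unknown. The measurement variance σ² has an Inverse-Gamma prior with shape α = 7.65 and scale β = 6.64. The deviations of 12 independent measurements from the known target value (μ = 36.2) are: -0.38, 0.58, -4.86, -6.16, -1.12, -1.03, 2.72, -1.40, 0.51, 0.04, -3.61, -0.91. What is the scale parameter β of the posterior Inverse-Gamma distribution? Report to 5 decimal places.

With known mean μ and an Inverse-Gamma(α, β) prior on σ², the Normal likelihood is conjugate: posterior is Inv-Gamma(α + n/2, β + Σ(xᵢ−μ)²/2).
Σ(xᵢ−μ)² = (-0.38)² + (0.58)² + (-4.86)² + (-6.16)² + (-1.12)² + (-1.03)² + (2.72)² + (-1.40)² + (0.51)² + (0.04)² + (-3.61)² + (-0.91)² = 87.8416.
Posterior: Inv-Gamma(7.65 + 12/2, 6.64 + 87.8416/2) = Inv-Gamma(13.65, 50.56080).
Posterior β = 50.56080.

50.56080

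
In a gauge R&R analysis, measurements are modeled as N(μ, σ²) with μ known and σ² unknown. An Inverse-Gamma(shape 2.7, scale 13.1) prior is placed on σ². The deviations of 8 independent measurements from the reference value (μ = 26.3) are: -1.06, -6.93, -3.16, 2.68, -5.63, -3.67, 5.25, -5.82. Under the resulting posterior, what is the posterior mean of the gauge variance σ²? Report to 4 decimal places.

With known mean μ and an Inverse-Gamma(α, β) prior on σ², the Normal likelihood is conjugate: posterior is Inv-Gamma(α + n/2, β + Σ(xᵢ−μ)²/2).
Σ(xᵢ−μ)² = (-1.06)² + (-6.93)² + (-3.16)² + (2.68)² + (-5.63)² + (-3.67)² + (5.25)² + (-5.82)² = 172.9172.
Posterior: Inv-Gamma(2.7 + 8/2, 13.1 + 172.9172/2) = Inv-Gamma(6.70, 99.55860).
E[σ²|data] = β/(α−1) = 99.55860/5.70 = 17.4664.

17.4664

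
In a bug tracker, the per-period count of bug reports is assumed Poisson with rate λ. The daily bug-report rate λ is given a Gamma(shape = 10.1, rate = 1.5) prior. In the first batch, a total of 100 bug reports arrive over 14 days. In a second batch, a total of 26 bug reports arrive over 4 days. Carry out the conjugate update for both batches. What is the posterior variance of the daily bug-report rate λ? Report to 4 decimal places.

0.3579

With a Gamma(shape α, rate β) prior, the Poisson likelihood is conjugate: the posterior is Gamma(α + ΣXᵢ, β + n).
After batch 1: Gamma(α+S, β+n) = Gamma(10.1+100, 1.5+14) = Gamma(110.1, 15.5).
After batch 2: Gamma(α+S, β+n) = Gamma(110.1+26, 15.5+4) = Gamma(136.1, 19.5).
Var = α/β² = 136.1/19.5² = 0.3579.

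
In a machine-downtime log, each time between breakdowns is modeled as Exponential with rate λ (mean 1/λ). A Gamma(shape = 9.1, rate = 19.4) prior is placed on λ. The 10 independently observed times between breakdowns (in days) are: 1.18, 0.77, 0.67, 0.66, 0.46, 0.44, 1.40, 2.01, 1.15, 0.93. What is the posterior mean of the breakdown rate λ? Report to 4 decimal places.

0.6570

With a Gamma(shape α, rate β) prior on the exponential rate λ, the posterior after n observations with total T = Σxᵢ is Gamma(α+n, β+T).
Sum of observations T = 9.67 days; n = 10.
Posterior: Gamma(9.1+10, 19.4+9.67) = Gamma(19.1, 29.07).
Posterior mean of λ = α/β = 19.1/29.07 = 0.6570.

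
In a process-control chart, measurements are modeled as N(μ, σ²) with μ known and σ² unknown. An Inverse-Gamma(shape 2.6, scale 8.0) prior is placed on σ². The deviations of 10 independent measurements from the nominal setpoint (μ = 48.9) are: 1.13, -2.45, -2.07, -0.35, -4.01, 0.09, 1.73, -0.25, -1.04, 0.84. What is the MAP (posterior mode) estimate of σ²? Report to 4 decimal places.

With known mean μ and an Inverse-Gamma(α, β) prior on σ², the Normal likelihood is conjugate: posterior is Inv-Gamma(α + n/2, β + Σ(xᵢ−μ)²/2).
Σ(xᵢ−μ)² = (1.13)² + (-2.45)² + (-2.07)² + (-0.35)² + (-4.01)² + (0.09)² + (1.73)² + (-0.25)² + (-1.04)² + (0.84)² = 32.6176.
Posterior: Inv-Gamma(2.6 + 10/2, 8.0 + 32.6176/2) = Inv-Gamma(7.60, 24.30880).
Mode = β/(α+1) = 24.30880/8.60 = 2.8266.

2.8266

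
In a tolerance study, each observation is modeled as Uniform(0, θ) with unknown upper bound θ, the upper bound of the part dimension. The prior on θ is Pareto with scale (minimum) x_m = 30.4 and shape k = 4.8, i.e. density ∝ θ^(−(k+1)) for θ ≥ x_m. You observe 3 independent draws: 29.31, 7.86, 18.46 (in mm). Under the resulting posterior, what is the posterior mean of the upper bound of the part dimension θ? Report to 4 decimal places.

34.8706

A Pareto(scale x_m, shape k) prior on the upper bound θ of Uniform(0, θ) is conjugate: posterior is Pareto(max(x_m, max xᵢ), k + n).
Sample maximum = 29.31; prior scale x_m = 30.4 → posterior scale = max = 30.40.
Posterior shape = 4.8 + 3 = 7.8.
E[θ|data] = k·x_m/(k−1) = 7.8·30.40/6.8 = 34.8706.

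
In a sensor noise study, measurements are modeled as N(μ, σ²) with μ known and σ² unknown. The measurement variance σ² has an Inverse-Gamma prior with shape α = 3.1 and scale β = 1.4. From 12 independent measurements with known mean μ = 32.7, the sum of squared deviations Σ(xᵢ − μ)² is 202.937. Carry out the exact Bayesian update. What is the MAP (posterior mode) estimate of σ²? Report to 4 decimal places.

With known mean μ and an Inverse-Gamma(α, β) prior on σ², the Normal likelihood is conjugate: posterior is Inv-Gamma(α + n/2, β + Σ(xᵢ−μ)²/2).
Posterior: Inv-Gamma(3.1 + 12/2, 1.4 + 202.937/2) = Inv-Gamma(9.10, 102.8685).
Mode = β/(α+1) = 102.8685/10.10 = 10.1850.

10.1850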